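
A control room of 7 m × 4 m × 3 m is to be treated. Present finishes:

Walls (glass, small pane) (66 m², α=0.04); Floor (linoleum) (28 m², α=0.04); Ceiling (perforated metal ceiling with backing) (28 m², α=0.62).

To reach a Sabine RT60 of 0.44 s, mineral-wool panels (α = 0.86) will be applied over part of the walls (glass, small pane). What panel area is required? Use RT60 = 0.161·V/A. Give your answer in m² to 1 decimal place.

11.7

A₁ = Σ Sᵢαᵢ = 66*0.04 + 28*0.04 + 28*0.62 = 21.120 sabins.
Required A₂ = 0.161·84/0.44 = 30.736 sabins.
ΔA needed = 30.736 − 21.120 = 9.616 sabins.
Net gain per m²: Δα = 0.86 − 0.04 = 0.82.
Panel area = 9.616 / 0.82 = 11.7 m².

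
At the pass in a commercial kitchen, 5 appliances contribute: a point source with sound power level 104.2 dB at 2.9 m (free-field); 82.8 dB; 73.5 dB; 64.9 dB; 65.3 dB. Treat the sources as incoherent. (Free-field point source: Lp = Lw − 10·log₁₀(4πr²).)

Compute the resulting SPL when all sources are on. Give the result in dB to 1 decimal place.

Source at 2.9 m: Lp = 104.2 − 10·log₁₀(4π·2.9²) = 104.2 − 10·log₁₀(105.683) = 84.0 dB.
Sum in the linear (power) domain: Σ 10^(Lᵢ/10) = 10^(84.0/10) + 10^(82.8/10) + 10^(73.5/10) + 10^(64.9/10) + 10^(65.3/10) = 4.706e+08.
Combined level = 10 log₁₀(4.706e+08) = 86.7 dB.

86.7 dB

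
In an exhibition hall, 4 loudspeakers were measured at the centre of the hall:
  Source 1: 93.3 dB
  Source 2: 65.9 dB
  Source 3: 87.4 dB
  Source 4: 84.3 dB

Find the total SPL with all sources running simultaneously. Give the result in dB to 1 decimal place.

Sum in the linear (power) domain: Σ 10^(Lᵢ/10) = 10^(93.3/10) + 10^(65.9/10) + 10^(87.4/10) + 10^(84.3/10) = 2.961e+09.
L_total = 10·log₁₀(2.961e+09) = 94.7 dB.

94.7 dB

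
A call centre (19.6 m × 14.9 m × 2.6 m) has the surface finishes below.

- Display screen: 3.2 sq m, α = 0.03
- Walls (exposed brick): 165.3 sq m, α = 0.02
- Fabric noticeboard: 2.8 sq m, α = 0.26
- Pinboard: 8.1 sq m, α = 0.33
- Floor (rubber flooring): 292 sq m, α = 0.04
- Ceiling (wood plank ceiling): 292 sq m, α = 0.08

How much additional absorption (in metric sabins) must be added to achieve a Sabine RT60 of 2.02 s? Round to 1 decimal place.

Equivalent absorption area: A₁ = 3.2·0.03 + 165.3·0.02 + 2.8·0.26 + 8.1·0.33 + 292·0.04 + 292·0.08 = 41.843 sq m.
For T = 2.02 s, need A₂ = 0.161·V/T = 0.161·759.304/2.02 = 60.519 sabins.
ΔA = A₂ − A₁ = 60.519 − 41.843 = 18.7 sabins.

18.7 sabins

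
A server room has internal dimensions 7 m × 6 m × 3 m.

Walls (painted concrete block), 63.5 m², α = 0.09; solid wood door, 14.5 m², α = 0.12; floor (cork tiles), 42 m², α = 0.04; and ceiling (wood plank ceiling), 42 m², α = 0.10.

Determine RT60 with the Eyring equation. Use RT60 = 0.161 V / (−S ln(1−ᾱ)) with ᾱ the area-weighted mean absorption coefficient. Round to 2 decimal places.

1.46 seconds

Total surface area S = 63.5 + 14.5 + 42 + 42 = 162.0 m².
Absorption A = 63.5×0.09 + 14.5×0.12 + 42×0.04 + 42×0.10 = 13.335 sabins.
ᾱ = 13.335 / 162.0 = 0.0823.
−S·ln(1−ᾱ) = −162.0 × ln(1 − 0.0823) = 13.913.
V = 7 × 6 × 3 = 126 m³.
T = 0.161·V/[−S·ln(1−ᾱ)] = 0.161·126/13.913 = 1.46 s.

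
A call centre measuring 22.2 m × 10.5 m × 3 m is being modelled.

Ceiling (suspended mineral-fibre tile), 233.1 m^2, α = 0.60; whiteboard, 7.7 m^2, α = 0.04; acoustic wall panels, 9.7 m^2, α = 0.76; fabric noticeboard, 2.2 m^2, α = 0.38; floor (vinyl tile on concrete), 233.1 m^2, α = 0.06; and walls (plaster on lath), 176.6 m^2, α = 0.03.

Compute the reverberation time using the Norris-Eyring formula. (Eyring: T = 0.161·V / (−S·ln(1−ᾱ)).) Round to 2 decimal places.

S = Σ Sᵢ = 662.4 m^2.
Σ(Sᵢαᵢ) = 233.1·0.60 + 7.7·0.04 + 9.7·0.76 + 2.2·0.38 + 233.1·0.06 + 176.6·0.03 = 167.660.
Mean coefficient ᾱ = A/S = 0.2531.
Eyring denominator: −S ln(1−ᾱ) = 193.304.
V = 22.2 × 10.5 × 3 = 699.3 m³.
T = 0.161·V/[−S·ln(1−ᾱ)] = 0.161·699.3/193.304 = 0.58 s.

0.58 s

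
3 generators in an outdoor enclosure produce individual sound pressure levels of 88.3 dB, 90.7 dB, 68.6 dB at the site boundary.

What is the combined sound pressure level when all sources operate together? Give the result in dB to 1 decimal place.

92.7 dB

Converting to relative power and adding: 10^(88.3/10) + 10^(90.7/10) + 10^(68.6/10) = 1.858e+09.
L_total = 10·log₁₀(1.858e+09) = 92.7 dB.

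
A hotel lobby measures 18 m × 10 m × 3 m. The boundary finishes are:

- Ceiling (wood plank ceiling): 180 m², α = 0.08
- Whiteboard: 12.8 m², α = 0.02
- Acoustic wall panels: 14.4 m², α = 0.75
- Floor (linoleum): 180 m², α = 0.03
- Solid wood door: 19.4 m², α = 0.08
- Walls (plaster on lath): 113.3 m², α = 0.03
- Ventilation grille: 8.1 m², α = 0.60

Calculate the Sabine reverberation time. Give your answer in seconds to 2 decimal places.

2.14 s

Total absorption A = 180×0.08 + 12.8×0.02 + 14.4×0.75 + 180×0.03 + 19.4×0.08 + 113.3×0.03 + 8.1×0.60
  = 14.400 + 0.256 + 10.800 + 5.400 + 1.552 + 3.399 + 4.860 = 40.667 m² sabins.
V = 18·10·3 = 540 m³.
T = 0.161 V/A = 0.161·540/40.667 = 2.14 s.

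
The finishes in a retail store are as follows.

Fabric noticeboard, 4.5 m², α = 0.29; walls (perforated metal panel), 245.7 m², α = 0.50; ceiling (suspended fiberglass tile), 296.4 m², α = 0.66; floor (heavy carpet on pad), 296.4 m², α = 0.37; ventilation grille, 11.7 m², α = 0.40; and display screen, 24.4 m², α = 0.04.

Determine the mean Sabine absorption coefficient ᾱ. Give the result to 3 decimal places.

0.495

S = Σ Sᵢ = 4.5 + 245.7 + 296.4 + 296.4 + 11.7 + 24.4 = 879.1 m².
A = 4.5·0.29 + 245.7·0.50 + 296.4·0.66 + 296.4·0.37 + 11.7·0.40 + 24.4·0.04 = 435.103 sabins.
ᾱ = A/S = 0.495.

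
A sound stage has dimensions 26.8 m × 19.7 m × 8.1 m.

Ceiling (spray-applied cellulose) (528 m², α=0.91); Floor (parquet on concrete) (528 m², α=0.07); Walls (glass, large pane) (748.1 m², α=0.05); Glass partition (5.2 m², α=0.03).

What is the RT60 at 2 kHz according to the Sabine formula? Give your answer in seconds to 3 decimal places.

1.241 sec

Summing Sᵢαᵢ: 480.480 + 36.960 + 37.405 + 0.156 → A = 555.001 sabins.
V = 26.8·19.7·8.1 = 4276.476 m³.
RT60 = 0.161 · V / A = 0.161 × 4276.476 / 555.001 = 1.241 s.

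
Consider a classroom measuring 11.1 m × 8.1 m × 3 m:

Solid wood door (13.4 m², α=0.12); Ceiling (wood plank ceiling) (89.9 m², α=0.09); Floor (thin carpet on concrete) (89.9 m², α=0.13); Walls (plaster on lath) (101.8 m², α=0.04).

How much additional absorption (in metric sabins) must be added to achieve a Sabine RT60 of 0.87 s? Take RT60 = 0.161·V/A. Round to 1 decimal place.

24.5 sabins

Total absorption A₁ = 13.4*0.12 + 89.9*0.09 + 89.9*0.13 + 101.8*0.04
  = 1.608 + 8.091 + 11.687 + 4.072 = 25.458 m² sabins.
For T = 0.87 s, need A₂ = 0.161·V/T = 0.161·269.73/0.87 = 49.916 sabins.
Additional absorption ΔA = 49.916 − 25.458 = 24.5 sabins.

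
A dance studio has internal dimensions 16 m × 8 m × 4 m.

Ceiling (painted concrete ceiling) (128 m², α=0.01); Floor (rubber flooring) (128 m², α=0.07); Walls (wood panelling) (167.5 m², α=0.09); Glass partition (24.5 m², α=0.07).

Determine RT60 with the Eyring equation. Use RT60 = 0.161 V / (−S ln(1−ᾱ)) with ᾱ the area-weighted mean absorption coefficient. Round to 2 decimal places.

2.96 seconds

S = Σ Sᵢ = 448.0 m².
Absorption A = 128×0.01 + 128×0.07 + 167.5×0.09 + 24.5×0.07 = 27.030 sabins.
Mean coefficient ᾱ = A/S = 0.0603.
−S·ln(1−ᾱ) = −448.0 × ln(1 − 0.0603) = 27.863.
V = 16 × 8 × 4 = 512 m³.
T = 0.161·V/[−S·ln(1−ᾱ)] = 0.161·512/27.863 = 2.96 s.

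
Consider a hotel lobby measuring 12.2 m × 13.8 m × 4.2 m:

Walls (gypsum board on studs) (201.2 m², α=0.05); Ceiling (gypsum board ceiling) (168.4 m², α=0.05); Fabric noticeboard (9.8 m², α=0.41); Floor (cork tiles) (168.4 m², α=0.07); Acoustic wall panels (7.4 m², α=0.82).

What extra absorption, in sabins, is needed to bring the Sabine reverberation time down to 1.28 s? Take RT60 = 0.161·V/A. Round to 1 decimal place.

Equivalent absorption area: A₁ = 201.2×0.05 + 168.4×0.05 + 9.8×0.41 + 168.4×0.07 + 7.4×0.82 = 40.354 m².
For T = 1.28 s, need A₂ = 0.161·V/T = 0.161·707.112/1.28 = 88.941 sabins.
Shortfall: 88.941 − 40.354 = 48.6 sabins.

48.6 sabins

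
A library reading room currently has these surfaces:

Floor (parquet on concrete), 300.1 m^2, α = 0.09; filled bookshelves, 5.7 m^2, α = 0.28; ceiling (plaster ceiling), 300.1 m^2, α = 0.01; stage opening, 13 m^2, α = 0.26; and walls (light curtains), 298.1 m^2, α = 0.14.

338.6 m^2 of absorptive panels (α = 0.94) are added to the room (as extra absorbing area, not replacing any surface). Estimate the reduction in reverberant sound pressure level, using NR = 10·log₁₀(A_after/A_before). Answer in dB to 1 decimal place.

Total absorption A_before = 300.1*0.09 + 5.7*0.28 + 300.1*0.01 + 13*0.26 + 298.1*0.14
  = 27.009 + 1.596 + 3.001 + 3.380 + 41.734 = 76.720 m^2 sabins.
Treatment contributes 338.6·0.94 = 318.284 sabins.
A_after = 76.720 + 318.284 = 395.004 sabins.
NR = 10·log₁₀(395.004/76.720) = 7.1 dB.

7.1 dB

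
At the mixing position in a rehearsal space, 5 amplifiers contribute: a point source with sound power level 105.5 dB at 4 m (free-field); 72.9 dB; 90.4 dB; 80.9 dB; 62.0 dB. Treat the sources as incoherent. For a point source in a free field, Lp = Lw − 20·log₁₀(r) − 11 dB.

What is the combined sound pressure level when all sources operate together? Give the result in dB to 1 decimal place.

Source at 4 m: Lp = 105.5 − 20·log₁₀(4) − 11 = 82.5 dB.
Converting to relative power and adding: 10^(82.5/10) + 10^(72.9/10) + 10^(90.4/10) + 10^(80.9/10) + 10^(62.0/10) = 1.418e+09.
Back to dB: 10·log₁₀ Σ = 91.5 dB.

91.5 dB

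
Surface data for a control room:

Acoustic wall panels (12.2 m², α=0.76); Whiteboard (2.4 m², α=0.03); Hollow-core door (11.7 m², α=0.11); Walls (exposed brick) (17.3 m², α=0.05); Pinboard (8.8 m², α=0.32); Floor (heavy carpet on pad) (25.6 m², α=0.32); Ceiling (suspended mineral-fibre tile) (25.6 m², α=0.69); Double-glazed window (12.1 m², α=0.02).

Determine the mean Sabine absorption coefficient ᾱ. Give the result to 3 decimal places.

0.349

S = Σ Sᵢ = 12.2 + 2.4 + 11.7 + 17.3 + 8.8 + 25.6 + 25.6 + 12.1 = 115.7 m².
A = 12.2×0.76 + 2.4×0.03 + 11.7×0.11 + 17.3×0.05 + 8.8×0.32 + 25.6×0.32 + 25.6×0.69 + 12.1×0.02 = 40.410 sabins.
ᾱ = 40.410 / 115.7 = 0.349.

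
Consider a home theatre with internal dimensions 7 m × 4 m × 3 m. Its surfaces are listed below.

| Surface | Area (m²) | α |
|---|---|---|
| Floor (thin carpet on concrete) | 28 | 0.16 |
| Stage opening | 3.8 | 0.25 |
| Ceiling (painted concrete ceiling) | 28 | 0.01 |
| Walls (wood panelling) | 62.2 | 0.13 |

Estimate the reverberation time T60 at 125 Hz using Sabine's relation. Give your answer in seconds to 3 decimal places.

A = Σ Sᵢαᵢ = 28×0.16 + 3.8×0.25 + 28×0.01 + 62.2×0.13 = 13.796 sabins.
Volume V = 7 × 4 × 3 = 84 m³.
RT60 = 0.161 · V / A = 0.161 × 84 / 13.796 = 0.980 s.

0.980 seconds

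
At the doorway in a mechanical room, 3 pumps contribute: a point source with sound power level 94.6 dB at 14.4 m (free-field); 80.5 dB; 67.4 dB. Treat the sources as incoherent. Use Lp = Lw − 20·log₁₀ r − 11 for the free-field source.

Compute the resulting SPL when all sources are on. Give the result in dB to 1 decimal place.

80.7 dB

Source at 14.4 m: Lp = 94.6 − 20·log₁₀(14.4) − 11 = 60.4 dB.
Sum in the linear (power) domain: Σ 10^(Lᵢ/10) = 10^(60.4/10) + 10^(80.5/10) + 10^(67.4/10) = 1.188e+08.
Combined level = 10 log₁₀(1.188e+08) = 80.7 dB.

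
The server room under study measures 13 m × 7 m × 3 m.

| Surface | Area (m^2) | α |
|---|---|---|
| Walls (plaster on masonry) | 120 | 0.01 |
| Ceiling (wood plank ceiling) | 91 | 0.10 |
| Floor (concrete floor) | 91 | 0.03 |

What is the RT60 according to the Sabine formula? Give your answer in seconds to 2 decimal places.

3.37 sec

Equivalent absorption area: A = 120*0.01 + 91*0.10 + 91*0.03 = 13.030 m^2.
Volume V = 13 × 7 × 3 = 273 m³.
Sabine: RT60 = 0.161 × 273 / 13.030 = 3.37 s.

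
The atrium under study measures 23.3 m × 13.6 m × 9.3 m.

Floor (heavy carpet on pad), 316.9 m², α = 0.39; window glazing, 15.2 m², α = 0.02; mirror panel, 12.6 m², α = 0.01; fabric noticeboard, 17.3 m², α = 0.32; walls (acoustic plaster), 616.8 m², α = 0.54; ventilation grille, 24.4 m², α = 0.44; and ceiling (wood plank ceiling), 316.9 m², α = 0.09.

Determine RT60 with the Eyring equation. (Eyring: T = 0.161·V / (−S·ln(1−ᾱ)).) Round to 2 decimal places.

0.75 sec

Total surface area S = 316.9 + 15.2 + 12.6 + 17.3 + 616.8 + 24.4 + 316.9 = 1320.1 m².
Absorption A = 316.9·0.39 + 15.2·0.02 + 12.6·0.01 + 17.3·0.32 + 616.8·0.54 + 24.4·0.44 + 316.9·0.09 = 501.886 sabins.
Mean coefficient ᾱ = A/S = 0.3802.
−S·ln(1−ᾱ) = −1320.1 × ln(1 − 0.3802) = 631.481.
V = 23.3 × 13.6 × 9.3 = 2946.984 m³.
T = 0.161·V/[−S·ln(1−ᾱ)] = 0.161·2946.984/631.481 = 0.75 s.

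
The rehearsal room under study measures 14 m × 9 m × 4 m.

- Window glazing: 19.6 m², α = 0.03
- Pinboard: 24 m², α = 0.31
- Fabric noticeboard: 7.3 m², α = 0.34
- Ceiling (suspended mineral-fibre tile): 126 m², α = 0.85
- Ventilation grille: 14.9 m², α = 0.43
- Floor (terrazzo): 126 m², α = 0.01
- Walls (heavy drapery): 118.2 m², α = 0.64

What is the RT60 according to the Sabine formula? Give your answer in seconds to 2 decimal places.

A = Σ Sᵢαᵢ = 19.6·0.03 + 24·0.31 + 7.3·0.34 + 126·0.85 + 14.9·0.43 + 126·0.01 + 118.2·0.64 = 200.925 sabins.
V = 14·9·4 = 504 m³.
T = 0.161 V/A = 0.161·504/200.925 = 0.40 s.

0.40 seconds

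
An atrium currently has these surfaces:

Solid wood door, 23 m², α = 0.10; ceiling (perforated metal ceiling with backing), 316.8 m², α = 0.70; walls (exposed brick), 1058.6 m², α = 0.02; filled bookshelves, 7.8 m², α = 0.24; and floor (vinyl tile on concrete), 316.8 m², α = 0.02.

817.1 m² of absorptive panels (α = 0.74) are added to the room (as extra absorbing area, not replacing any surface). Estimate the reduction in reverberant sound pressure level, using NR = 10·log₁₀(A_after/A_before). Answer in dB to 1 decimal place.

5.3 dB

Total absorption A_before = 23×0.10 + 316.8×0.70 + 1058.6×0.02 + 7.8×0.24 + 316.8×0.02
  = 2.300 + 221.760 + 21.172 + 1.872 + 6.336 = 253.440 m² sabins.
Treatment contributes 817.1·0.74 = 604.654 sabins.
New total A_after = 858.094 sabins.
NR = 10·log₁₀(858.094/253.440) = 5.3 dB.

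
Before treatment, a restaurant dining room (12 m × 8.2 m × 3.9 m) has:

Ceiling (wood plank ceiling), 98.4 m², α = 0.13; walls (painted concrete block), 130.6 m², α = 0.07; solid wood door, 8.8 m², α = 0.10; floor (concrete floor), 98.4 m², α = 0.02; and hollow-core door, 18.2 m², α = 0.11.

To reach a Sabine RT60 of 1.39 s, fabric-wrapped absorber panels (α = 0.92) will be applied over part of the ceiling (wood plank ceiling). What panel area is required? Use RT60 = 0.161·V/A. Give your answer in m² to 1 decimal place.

22.4

A₁ = Σ Sᵢαᵢ = 98.4*0.13 + 130.6*0.07 + 8.8*0.10 + 98.4*0.02 + 18.2*0.11 = 26.784 sabins.
V = 383.76 m³. Target absorption A₂ = 0.161 × 383.76 / 1.39 = 44.450 sabins.
Absorption to add: 44.450 − 26.784 = 17.666 sabins.
Each m² of panel replacing the ceiling (wood plank ceiling) adds (0.92 − 0.13) = 0.79 sabins.
Panel area = 17.666 / 0.79 = 22.4 m².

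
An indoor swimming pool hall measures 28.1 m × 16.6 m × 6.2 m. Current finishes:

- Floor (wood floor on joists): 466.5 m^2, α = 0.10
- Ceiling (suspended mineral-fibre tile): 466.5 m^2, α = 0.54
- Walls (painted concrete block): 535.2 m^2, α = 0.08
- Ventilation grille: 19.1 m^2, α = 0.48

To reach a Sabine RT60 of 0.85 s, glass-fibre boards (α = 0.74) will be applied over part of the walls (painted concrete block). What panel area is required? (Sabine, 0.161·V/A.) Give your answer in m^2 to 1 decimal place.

298.9

Equivalent absorption area: A₁ = 466.5×0.10 + 466.5×0.54 + 535.2×0.08 + 19.1×0.48 = 350.544 m^2.
V = 2892.052 m³. Target absorption A₂ = 0.161 × 2892.052 / 0.85 = 547.789 sabins.
Absorption to add: 547.789 − 350.544 = 197.245 sabins.
Each m^2 of panel replacing the walls (painted concrete block) adds (0.74 − 0.08) = 0.66 sabins.
Area = ΔA/Δα = 197.245/0.66 = 298.9 m^2.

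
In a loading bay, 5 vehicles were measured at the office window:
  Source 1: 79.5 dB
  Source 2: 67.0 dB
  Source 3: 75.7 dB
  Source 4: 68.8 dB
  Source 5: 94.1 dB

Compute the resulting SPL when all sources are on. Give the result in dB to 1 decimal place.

94.3 dB

Σ 10^(Lᵢ/10) = 2.709e+09.
Back to dB: 10·log₁₀ Σ = 94.3 dB.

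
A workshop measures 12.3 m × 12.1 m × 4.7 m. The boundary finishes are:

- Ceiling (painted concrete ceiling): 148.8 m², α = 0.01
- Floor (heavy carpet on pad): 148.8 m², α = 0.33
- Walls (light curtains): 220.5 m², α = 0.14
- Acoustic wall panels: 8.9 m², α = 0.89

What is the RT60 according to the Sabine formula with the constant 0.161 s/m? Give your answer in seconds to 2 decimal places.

1.26 s

Equivalent absorption area: A = 148.8*0.01 + 148.8*0.33 + 220.5*0.14 + 8.9*0.89 = 89.383 m².
V = 12.3·12.1·4.7 = 699.501 m³.
RT60 = 0.161 · V / A = 0.161 × 699.501 / 89.383 = 1.26 s.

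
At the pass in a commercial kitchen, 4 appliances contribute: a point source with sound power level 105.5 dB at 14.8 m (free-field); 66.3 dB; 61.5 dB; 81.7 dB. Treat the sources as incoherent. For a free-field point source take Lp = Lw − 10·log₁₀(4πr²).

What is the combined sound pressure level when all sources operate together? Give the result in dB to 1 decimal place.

82.2 dB

Source at 14.8 m: Lp = 105.5 − 10·log₁₀(4π·14.8²) = 105.5 − 10·log₁₀(2752.538) = 71.1 dB.
Converting to relative power and adding: 10^(71.1/10) + 10^(66.3/10) + 10^(61.5/10) + 10^(81.7/10) = 1.665e+08.
Combined level = 10 log₁₀(1.665e+08) = 82.2 dB.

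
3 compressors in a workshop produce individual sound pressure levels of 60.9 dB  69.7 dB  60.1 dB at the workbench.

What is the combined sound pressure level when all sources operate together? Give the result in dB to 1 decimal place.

Σ 10^(Lᵢ/10) = 1.159e+07.
L_total = 10·log₁₀(1.159e+07) = 70.6 dB.

70.6 dB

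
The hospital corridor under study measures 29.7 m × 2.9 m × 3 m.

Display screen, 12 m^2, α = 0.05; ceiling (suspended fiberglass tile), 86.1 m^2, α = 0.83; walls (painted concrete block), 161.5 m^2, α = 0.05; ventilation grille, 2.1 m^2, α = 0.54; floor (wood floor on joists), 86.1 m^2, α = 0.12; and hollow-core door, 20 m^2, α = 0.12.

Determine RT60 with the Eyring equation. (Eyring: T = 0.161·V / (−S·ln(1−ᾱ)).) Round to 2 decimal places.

S = Σ Sᵢ = 367.8 m^2.
Absorption A = 12·0.05 + 86.1·0.83 + 161.5·0.05 + 2.1·0.54 + 86.1·0.12 + 20·0.12 = 94.004 sabins.
Mean coefficient ᾱ = A/S = 0.2556.
Eyring denominator: −S ln(1−ᾱ) = 108.566.
V = 29.7 × 2.9 × 3 = 258.39 m³.
T = 0.161·V/[−S·ln(1−ᾱ)] = 0.161·258.39/108.566 = 0.38 s.

0.38 sec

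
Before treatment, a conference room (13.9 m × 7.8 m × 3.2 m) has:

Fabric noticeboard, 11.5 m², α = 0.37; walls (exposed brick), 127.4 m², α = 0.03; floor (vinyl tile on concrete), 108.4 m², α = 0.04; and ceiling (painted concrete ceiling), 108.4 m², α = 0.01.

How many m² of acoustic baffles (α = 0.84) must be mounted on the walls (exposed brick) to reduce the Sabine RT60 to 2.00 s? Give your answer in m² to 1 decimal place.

17.8

Equivalent absorption area: A₁ = 11.5·0.37 + 127.4·0.03 + 108.4·0.04 + 108.4·0.01 = 13.497 m².
Required A₂ = 0.161·346.944/2.00 = 27.929 sabins.
Absorption to add: 27.929 − 13.497 = 14.432 sabins.
Net gain per m²: Δα = 0.84 − 0.03 = 0.81.
Panel area = 14.432 / 0.81 = 17.8 m².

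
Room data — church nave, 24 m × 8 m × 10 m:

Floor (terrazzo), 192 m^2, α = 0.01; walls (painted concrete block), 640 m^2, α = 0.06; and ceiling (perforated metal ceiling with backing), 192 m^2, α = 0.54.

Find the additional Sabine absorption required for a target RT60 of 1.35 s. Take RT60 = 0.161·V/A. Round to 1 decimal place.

85.0 sabins

Equivalent absorption area: A₁ = 192·0.01 + 640·0.06 + 192·0.54 = 144.000 m^2.
V = 1920 m³. Required absorption A₂ = 0.161 × 1920 / 1.35 = 228.978 sabins.
ΔA = A₂ − A₁ = 228.978 − 144.000 = 85.0 sabins.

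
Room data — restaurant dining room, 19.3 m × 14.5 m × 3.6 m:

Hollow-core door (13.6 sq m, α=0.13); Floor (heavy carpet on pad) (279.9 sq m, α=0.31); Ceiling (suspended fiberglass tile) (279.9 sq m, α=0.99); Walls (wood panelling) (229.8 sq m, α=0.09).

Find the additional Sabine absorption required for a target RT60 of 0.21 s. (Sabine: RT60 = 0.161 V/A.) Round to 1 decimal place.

386.1 sabins

Summing Sᵢαᵢ: 1.768 + 86.769 + 277.101 + 20.682 → A₁ = 386.320 sabins.
Target A₂ = 0.161·1007.46/0.21 = 772.386 sabins (V = 1007.46 m³).
Shortfall: 772.386 − 386.320 = 386.1 sabins.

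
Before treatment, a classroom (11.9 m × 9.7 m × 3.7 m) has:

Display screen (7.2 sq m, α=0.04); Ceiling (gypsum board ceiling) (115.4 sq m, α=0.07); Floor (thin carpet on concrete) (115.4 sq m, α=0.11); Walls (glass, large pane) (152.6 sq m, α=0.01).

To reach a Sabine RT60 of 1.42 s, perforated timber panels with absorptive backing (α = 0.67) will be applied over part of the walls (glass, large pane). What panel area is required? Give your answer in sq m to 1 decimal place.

A₁ = Σ Sᵢαᵢ = 7.2×0.04 + 115.4×0.07 + 115.4×0.11 + 152.6×0.01 = 22.586 sabins.
V = 427.091 m³. Target absorption A₂ = 0.161 × 427.091 / 1.42 = 48.424 sabins.
ΔA needed = 48.424 − 22.586 = 25.838 sabins.
Each sq m of panel replacing the walls (glass, large pane) adds (0.67 − 0.01) = 0.66 sabins.
Panel area = 25.838 / 0.66 = 39.1 sq m.

39.1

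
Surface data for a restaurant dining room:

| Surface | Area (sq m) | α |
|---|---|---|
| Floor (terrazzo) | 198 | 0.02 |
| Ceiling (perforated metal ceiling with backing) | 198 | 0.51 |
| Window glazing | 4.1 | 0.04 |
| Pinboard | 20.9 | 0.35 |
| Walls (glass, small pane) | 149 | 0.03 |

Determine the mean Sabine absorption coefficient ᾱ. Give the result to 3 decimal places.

0.205

Total surface area S = 570.0 sq m.
Weighted sum Σ Sα = 116.889.
ᾱ = A/S = 0.205.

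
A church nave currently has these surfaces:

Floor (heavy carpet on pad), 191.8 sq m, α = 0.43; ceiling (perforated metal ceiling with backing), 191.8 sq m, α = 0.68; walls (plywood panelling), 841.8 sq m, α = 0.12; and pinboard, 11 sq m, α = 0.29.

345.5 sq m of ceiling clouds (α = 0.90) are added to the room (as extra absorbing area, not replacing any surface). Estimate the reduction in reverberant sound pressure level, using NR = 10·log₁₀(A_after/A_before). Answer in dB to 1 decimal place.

3.0 dB

A_before = Σ Sᵢαᵢ = 191.8·0.43 + 191.8·0.68 + 841.8·0.12 + 11·0.29 = 317.104 sabins.
Treatment contributes 345.5·0.90 = 310.950 sabins.
New total A_after = 628.054 sabins.
NR = 10·log₁₀(628.054/317.104) = 3.0 dB.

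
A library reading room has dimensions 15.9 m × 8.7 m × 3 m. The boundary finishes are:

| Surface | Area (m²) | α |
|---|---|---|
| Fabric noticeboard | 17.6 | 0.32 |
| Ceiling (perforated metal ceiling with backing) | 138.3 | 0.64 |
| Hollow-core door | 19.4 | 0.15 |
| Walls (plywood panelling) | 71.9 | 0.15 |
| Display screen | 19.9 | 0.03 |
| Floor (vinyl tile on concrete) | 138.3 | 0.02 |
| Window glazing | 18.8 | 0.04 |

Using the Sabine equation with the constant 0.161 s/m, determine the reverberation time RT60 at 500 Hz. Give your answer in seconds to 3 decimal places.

0.597 seconds

Total absorption A = 17.6·0.32 + 138.3·0.64 + 19.4·0.15 + 71.9·0.15 + 19.9·0.03 + 138.3·0.02 + 18.8·0.04
  = 5.632 + 88.512 + 2.910 + 10.785 + 0.597 + 2.766 + 0.752 = 111.954 m² sabins.
Room volume: 414.99 m³.
T = 0.161 V/A = 0.161·414.99/111.954 = 0.597 s.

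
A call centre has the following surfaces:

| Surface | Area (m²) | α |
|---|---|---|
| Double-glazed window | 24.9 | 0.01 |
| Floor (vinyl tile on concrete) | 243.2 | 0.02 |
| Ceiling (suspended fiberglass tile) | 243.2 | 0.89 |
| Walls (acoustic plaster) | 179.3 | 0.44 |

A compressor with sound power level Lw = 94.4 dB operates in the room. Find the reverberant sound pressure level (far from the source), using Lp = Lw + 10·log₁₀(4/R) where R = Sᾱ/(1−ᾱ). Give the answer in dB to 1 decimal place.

73.2 dB

Σ(Sᵢαᵢ) = 24.9×0.01 + 243.2×0.02 + 243.2×0.89 + 179.3×0.44 = 300.453; total area S = 690.6 m².
ᾱ = 300.453/690.6 = 0.4351; R = Sᾱ/(1−ᾱ) = 300.453/(1−0.4351) = 531.869 m².
Lp = Lw + 10 log₁₀(4/R) = 94.4 -21.24 = 73.2 dB.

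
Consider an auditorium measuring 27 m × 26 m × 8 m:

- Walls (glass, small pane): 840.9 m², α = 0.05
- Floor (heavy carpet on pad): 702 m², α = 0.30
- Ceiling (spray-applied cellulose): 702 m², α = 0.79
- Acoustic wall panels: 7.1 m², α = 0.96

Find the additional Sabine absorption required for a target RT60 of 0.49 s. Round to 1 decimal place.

1031.2 sabins

A₁ = Σ Sᵢαᵢ = 840.9·0.05 + 702·0.30 + 702·0.79 + 7.1·0.96 = 814.041 sabins.
For T = 0.49 s, need A₂ = 0.161·V/T = 0.161·5616/0.49 = 1845.257 sabins.
ΔA = A₂ − A₁ = 1845.257 − 814.041 = 1031.2 sabins.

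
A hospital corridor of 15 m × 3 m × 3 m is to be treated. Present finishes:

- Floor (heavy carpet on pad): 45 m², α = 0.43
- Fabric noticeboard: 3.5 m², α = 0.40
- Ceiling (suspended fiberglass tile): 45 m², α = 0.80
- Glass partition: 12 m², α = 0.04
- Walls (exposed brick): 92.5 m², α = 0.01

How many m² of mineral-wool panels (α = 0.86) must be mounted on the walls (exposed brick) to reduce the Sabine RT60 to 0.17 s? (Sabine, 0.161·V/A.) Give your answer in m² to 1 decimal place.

Equivalent absorption area: A₁ = 45*0.43 + 3.5*0.40 + 45*0.80 + 12*0.04 + 92.5*0.01 = 58.155 m².
V = 135 m³. Target absorption A₂ = 0.161 × 135 / 0.17 = 127.853 sabins.
Absorption to add: 127.853 − 58.155 = 69.698 sabins.
Each m² of panel replacing the walls (exposed brick) adds (0.86 − 0.01) = 0.85 sabins.
Panel area = 69.698 / 0.85 = 82.0 m².

82.0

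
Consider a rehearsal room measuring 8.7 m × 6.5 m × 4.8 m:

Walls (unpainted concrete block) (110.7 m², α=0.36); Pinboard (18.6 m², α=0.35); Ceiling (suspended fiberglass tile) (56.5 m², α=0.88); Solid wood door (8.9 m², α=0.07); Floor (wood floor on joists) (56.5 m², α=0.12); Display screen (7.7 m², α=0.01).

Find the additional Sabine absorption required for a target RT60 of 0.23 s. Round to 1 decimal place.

86.4 sabins

Summing Sᵢαᵢ: 39.852 + 6.510 + 49.720 + 0.623 + 6.780 + 0.077 → A₁ = 103.562 sabins.
Target A₂ = 0.161·271.44/0.23 = 190.008 sabins (V = 271.44 m³).
Shortfall: 190.008 − 103.562 = 86.4 sabins.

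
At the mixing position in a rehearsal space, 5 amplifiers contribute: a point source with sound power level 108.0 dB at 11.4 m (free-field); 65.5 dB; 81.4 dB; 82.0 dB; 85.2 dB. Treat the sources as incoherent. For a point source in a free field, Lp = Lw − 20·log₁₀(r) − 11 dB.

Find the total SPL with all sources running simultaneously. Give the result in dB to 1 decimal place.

Source at 11.4 m: Lp = 108.0 − 20·log₁₀(11.4) − 11 = 75.9 dB.
Converting to relative power and adding: 10^(75.9/10) + 10^(65.5/10) + 10^(81.4/10) + 10^(82.0/10) + 10^(85.2/10) = 6.701e+08.
L_total = 10·log₁₀(6.701e+08) = 88.3 dB.

88.3 dB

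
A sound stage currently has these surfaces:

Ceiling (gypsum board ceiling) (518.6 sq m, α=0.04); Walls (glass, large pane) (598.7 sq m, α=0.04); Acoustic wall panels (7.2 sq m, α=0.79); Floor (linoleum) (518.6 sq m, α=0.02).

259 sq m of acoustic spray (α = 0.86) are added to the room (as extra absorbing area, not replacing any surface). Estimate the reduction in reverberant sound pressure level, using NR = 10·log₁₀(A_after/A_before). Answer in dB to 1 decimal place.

Summing Sᵢαᵢ: 20.744 + 23.948 + 5.688 + 10.372 → A_before = 60.752 sabins.
Added absorption = 259 × 0.86 = 222.740 sabins.
A_after = 60.752 + 222.740 = 283.492 sabins.
NR = 10·log₁₀(283.492/60.752) = 6.7 dB.

6.7 dB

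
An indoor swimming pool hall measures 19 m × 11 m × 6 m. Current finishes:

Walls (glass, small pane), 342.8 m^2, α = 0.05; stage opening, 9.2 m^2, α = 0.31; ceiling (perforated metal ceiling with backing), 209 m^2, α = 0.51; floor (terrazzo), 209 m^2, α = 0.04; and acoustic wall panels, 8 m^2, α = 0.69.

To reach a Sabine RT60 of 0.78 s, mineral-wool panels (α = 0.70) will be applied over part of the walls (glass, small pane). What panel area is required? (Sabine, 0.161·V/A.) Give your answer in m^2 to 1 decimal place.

182.1

Equivalent absorption area: A₁ = 342.8×0.05 + 9.2×0.31 + 209×0.51 + 209×0.04 + 8×0.69 = 140.462 m^2.
Required A₂ = 0.161·1254/0.78 = 258.838 sabins.
Absorption to add: 258.838 − 140.462 = 118.376 sabins.
Net gain per m^2: Δα = 0.70 − 0.05 = 0.65.
Area = ΔA/Δα = 118.376/0.65 = 182.1 m^2.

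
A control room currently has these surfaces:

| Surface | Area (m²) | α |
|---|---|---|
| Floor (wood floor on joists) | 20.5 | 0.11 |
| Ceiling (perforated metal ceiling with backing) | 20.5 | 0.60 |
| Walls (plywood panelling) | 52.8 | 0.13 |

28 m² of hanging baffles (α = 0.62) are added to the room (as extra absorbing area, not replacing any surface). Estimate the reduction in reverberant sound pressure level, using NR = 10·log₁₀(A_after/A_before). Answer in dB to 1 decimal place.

Summing Sᵢαᵢ: 2.255 + 12.300 + 6.864 → A_before = 21.419 sabins.
Added absorption = 28 × 0.62 = 17.360 sabins.
New total A_after = 38.779 sabins.
NR = 10·log₁₀(38.779/21.419) = 2.6 dB.

2.6 dB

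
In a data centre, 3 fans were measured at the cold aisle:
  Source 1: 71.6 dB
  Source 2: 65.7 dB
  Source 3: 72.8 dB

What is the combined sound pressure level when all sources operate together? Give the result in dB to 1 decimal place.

Σ 10^(Lᵢ/10) = 3.722e+07.
Combined level = 10 log₁₀(3.722e+07) = 75.7 dB.

75.7 dB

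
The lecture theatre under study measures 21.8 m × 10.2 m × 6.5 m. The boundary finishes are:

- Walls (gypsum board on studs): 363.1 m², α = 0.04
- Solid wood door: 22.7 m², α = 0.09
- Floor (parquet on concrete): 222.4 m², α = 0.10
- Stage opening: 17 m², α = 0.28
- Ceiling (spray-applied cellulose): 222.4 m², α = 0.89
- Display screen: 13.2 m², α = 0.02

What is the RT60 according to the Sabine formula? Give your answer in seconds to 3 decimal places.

0.962 s

A = Σ Sᵢαᵢ = 363.1·0.04 + 22.7·0.09 + 222.4·0.10 + 17·0.28 + 222.4·0.89 + 13.2·0.02 = 241.767 sabins.
Volume V = 21.8 × 10.2 × 6.5 = 1445.34 m³.
Sabine: RT60 = 0.161 × 1445.34 / 241.767 = 0.962 s.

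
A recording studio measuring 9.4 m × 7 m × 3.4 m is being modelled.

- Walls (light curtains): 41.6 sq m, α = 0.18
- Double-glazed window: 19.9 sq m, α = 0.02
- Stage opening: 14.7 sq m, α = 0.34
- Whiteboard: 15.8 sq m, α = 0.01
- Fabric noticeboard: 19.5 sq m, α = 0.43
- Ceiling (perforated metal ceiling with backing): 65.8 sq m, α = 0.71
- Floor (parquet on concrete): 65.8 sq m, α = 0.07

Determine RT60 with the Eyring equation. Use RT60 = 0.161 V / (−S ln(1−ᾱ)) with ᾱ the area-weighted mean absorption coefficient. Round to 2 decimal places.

0.42 s

S = Σ Sᵢ = 243.1 sq m.
Absorption A = 41.6·0.18 + 19.9·0.02 + 14.7·0.34 + 15.8·0.01 + 19.5·0.43 + 65.8·0.71 + 65.8·0.07 = 72.751 sabins.
ᾱ = 72.751 / 243.1 = 0.2993.
−S·ln(1−ᾱ) = −243.1 × ln(1 − 0.2993) = 86.465.
V = 9.4 × 7 × 3.4 = 223.72 m³.
T = 0.161·V/[−S·ln(1−ᾱ)] = 0.161·223.72/86.465 = 0.42 s.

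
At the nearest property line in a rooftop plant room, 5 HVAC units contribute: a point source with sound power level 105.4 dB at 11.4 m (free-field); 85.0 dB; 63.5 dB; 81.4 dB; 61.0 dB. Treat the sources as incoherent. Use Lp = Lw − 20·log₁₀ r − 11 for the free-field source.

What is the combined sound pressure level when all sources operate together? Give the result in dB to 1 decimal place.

86.8 dB

Source at 11.4 m: Lp = 105.4 − 20·log₁₀(11.4) − 11 = 73.3 dB.
Sum in the linear (power) domain: Σ 10^(Lᵢ/10) = 10^(73.3/10) + 10^(85.0/10) + 10^(63.5/10) + 10^(81.4/10) + 10^(61.0/10) = 4.791e+08.
L_total = 10·log₁₀(4.791e+08) = 86.8 dB.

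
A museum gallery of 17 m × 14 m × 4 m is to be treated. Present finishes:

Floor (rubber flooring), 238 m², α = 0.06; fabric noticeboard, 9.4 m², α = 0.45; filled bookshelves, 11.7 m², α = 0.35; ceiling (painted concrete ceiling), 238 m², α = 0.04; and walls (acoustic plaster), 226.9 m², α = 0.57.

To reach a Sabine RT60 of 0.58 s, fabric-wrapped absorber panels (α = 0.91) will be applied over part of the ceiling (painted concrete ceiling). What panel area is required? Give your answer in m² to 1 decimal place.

Equivalent absorption area: A₁ = 238*0.06 + 9.4*0.45 + 11.7*0.35 + 238*0.04 + 226.9*0.57 = 161.458 m².
V = 952 m³. Target absorption A₂ = 0.161 × 952 / 0.58 = 264.262 sabins.
ΔA needed = 264.262 − 161.458 = 102.804 sabins.
Net gain per m²: Δα = 0.91 − 0.04 = 0.87.
Area = ΔA/Δα = 102.804/0.87 = 118.2 m².

118.2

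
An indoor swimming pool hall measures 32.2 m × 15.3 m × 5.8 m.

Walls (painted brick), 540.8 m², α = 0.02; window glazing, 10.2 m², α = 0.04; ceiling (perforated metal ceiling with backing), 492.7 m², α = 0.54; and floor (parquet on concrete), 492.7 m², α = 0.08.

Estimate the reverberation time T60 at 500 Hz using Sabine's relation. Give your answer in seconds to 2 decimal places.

A = Σ Sᵢαᵢ = 540.8*0.02 + 10.2*0.04 + 492.7*0.54 + 492.7*0.08 = 316.698 sabins.
Room volume: 2857.428 m³.
T = 0.161 V/A = 0.161·2857.428/316.698 = 1.45 s.

1.45 seconds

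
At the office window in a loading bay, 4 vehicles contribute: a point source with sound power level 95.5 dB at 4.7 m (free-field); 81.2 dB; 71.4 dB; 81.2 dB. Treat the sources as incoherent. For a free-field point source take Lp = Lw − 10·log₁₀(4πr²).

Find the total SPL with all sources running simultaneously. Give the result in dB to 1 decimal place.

Source at 4.7 m: Lp = 95.5 − 10·log₁₀(4π·4.7²) = 95.5 − 10·log₁₀(277.591) = 71.1 dB.
Converting to relative power and adding: 10^(71.1/10) + 10^(81.2/10) + 10^(71.4/10) + 10^(81.2/10) = 2.903e+08.
Combined level = 10 log₁₀(2.903e+08) = 84.6 dB.

84.6 dB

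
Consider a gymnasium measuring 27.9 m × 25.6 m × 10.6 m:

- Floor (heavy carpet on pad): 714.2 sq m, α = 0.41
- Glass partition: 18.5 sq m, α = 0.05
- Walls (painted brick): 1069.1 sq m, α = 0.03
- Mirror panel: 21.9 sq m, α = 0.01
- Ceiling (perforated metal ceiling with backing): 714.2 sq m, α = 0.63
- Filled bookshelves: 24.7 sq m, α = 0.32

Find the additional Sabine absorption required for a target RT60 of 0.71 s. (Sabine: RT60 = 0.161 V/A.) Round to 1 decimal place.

932.9 sabins

A₁ = Σ Sᵢαᵢ = 714.2×0.41 + 18.5×0.05 + 1069.1×0.03 + 21.9×0.01 + 714.2×0.63 + 24.7×0.32 = 783.889 sabins.
V = 7570.944 m³. Required absorption A₂ = 0.161 × 7570.944 / 0.71 = 1716.792 sabins.
Additional absorption ΔA = 1716.792 − 783.889 = 932.9 sabins.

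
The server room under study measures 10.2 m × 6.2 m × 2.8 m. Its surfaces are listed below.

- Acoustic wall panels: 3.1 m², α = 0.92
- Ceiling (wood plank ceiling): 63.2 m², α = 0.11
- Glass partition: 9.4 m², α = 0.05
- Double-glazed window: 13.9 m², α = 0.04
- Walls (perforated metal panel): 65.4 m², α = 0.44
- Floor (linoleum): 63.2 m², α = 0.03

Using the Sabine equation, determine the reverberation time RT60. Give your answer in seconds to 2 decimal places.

Summing Sᵢαᵢ: 2.852 + 6.952 + 0.470 + 0.556 + 28.776 + 1.896 → A = 41.502 sabins.
Volume V = 10.2 × 6.2 × 2.8 = 177.072 m³.
RT60 = 0.161 · V / A = 0.161 × 177.072 / 41.502 = 0.69 s.

0.69 seconds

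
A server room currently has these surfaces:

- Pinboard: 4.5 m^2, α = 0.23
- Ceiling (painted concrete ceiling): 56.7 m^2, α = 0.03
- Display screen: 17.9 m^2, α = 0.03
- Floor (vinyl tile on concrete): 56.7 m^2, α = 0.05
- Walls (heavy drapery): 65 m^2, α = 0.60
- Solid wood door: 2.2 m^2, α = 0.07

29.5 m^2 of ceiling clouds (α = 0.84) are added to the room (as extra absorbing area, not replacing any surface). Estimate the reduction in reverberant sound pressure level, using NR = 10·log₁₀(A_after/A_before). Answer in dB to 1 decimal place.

A_before = Σ Sᵢαᵢ = 4.5*0.23 + 56.7*0.03 + 17.9*0.03 + 56.7*0.05 + 65*0.60 + 2.2*0.07 = 45.262 sabins.
Added absorption = 29.5 × 0.84 = 24.780 sabins.
A_after = 45.262 + 24.780 = 70.042 sabins.
Reduction = 10 log₁₀(A_after/A_before) = 10 log₁₀(1.5475) = 1.9 dB.

1.9 dB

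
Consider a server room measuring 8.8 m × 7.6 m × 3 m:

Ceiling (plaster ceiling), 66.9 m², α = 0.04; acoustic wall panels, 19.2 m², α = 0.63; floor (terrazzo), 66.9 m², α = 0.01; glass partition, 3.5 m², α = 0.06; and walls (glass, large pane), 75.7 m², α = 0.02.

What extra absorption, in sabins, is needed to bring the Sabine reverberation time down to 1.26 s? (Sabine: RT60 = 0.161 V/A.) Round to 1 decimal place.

8.5 sabins

Equivalent absorption area: A₁ = 66.9×0.04 + 19.2×0.63 + 66.9×0.01 + 3.5×0.06 + 75.7×0.02 = 17.165 m².
For T = 1.26 s, need A₂ = 0.161·V/T = 0.161·200.64/1.26 = 25.637 sabins.
Additional absorption ΔA = 25.637 − 17.165 = 8.5 sabins.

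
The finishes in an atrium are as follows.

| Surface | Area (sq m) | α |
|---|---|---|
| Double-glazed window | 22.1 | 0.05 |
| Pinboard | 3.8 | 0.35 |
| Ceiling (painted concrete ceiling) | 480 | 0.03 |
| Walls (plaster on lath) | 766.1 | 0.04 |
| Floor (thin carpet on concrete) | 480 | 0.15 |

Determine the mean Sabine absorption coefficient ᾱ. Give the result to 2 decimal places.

S = Σ Sᵢ = 22.1 + 3.8 + 480 + 766.1 + 480 = 1752.0 sq m.
Σ(Sᵢαᵢ) = 22.1*0.05 + 3.8*0.35 + 480*0.03 + 766.1*0.04 + 480*0.15 = 119.479.
ᾱ = A/S = 0.07.

0.07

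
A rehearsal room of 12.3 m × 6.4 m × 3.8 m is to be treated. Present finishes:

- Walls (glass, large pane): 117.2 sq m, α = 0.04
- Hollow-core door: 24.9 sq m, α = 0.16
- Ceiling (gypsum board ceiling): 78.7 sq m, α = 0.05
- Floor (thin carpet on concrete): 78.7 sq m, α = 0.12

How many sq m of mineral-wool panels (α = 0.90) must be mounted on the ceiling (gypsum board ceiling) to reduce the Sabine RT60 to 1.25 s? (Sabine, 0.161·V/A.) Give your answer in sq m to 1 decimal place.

19.4

A₁ = Σ Sᵢαᵢ = 117.2·0.04 + 24.9·0.16 + 78.7·0.05 + 78.7·0.12 = 22.051 sabins.
Required A₂ = 0.161·299.136/1.25 = 38.529 sabins.
ΔA needed = 38.529 − 22.051 = 16.478 sabins.
Net gain per sq m: Δα = 0.90 − 0.05 = 0.85.
Area = ΔA/Δα = 16.478/0.85 = 19.4 sq m.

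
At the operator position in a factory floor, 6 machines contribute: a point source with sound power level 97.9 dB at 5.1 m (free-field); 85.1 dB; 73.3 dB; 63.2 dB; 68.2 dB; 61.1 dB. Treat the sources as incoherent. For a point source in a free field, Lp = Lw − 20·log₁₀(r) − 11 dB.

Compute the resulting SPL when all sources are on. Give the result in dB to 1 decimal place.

85.7 dB

Source at 5.1 m: Lp = 97.9 − 20·log₁₀(5.1) − 11 = 72.7 dB.
Σ 10^(Lᵢ/10) = 3.736e+08.
Combined level = 10 log₁₀(3.736e+08) = 85.7 dB.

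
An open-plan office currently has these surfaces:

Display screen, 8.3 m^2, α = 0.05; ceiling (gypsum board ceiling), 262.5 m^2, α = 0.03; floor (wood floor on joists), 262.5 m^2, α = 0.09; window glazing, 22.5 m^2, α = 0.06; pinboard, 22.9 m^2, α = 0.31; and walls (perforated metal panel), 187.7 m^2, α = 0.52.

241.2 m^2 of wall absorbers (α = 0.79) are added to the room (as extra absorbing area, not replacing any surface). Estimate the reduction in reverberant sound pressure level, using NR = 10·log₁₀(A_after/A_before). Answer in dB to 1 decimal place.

Summing Sᵢαᵢ: 0.415 + 7.875 + 23.625 + 1.350 + 7.099 + 97.604 → A_before = 137.968 sabins.
Treatment contributes 241.2·0.79 = 190.548 sabins.
New total A_after = 328.516 sabins.
Reduction = 10 log₁₀(A_after/A_before) = 10 log₁₀(2.3811) = 3.8 dB.

3.8 dB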